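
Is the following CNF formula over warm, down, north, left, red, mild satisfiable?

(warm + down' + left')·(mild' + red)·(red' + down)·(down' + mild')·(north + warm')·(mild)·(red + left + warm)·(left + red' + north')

Unsatisfiable

The clause (mild) is unit, so mild = 1.
The clause (red) is unit, so red = 1.
The clause (down) is unit, so down = 1.
But (down') is also a unit clause — contradiction.
No assignment satisfies every clause.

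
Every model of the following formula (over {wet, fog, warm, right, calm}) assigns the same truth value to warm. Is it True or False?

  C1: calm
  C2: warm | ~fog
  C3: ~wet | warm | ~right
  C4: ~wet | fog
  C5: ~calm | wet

True

Suppose warm = 0.
The clause (calm) is unit, so calm = 1.
The clause (~fog) is unit, so fog = 0.
The clause (~wet) is unit, so wet = 0.
But (wet) is also a unit clause — contradiction.
So every satisfying assignment has warm = True.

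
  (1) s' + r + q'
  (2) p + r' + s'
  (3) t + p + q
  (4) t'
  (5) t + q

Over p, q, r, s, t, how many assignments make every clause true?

There are 2^5 = 32 truth assignments over (p, q, r, s, t).
Split on r. With r = 1, the clauses containing r are satisfied and r' drops from the rest; 3 of the 2^4 = 16 assignments to the other variables satisfy what remains.
With r = 0, by the same count on the reduced clause set, 2 assignments work.
Total: 3 + 2 = 5.

5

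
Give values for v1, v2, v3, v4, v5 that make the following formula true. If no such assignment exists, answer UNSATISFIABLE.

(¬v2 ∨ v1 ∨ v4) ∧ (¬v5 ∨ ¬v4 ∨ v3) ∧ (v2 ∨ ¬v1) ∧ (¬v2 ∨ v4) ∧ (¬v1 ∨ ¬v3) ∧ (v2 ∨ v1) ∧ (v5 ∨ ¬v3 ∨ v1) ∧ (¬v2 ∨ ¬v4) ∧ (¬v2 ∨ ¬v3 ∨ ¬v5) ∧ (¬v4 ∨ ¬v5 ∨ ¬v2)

UNSATISFIABLE

Suppose v2 = True.
(v4) alone gives v4 = True.
Now (¬v4) is unsatisfied and unit — conflict.
That branch fails; take v2 = False instead.
(¬v1) alone gives v1 = False.
Now (v1) is unsatisfied and unit — conflict.
Either choice for v2 ends in contradiction.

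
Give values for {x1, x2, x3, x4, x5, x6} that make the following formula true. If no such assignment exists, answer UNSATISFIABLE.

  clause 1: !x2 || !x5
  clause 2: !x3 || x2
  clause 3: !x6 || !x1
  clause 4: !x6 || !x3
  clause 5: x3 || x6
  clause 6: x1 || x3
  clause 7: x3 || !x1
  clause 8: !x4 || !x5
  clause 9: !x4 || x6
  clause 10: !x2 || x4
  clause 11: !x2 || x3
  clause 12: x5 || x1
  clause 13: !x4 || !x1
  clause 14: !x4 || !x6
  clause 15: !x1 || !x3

UNSATISFIABLE

Case x2 = false:
From the singleton clause (!x3), x3 = false.
From the singleton clause (x6), x6 = true.
From the singleton clause (!x1), x1 = false.
That conflicts with the unit clause (x1).
Backtrack on x2: now try x2 = true.
From the singleton clause (!x5), x5 = false.
From the singleton clause (x4), x4 = true.
From the singleton clause (x6), x6 = true.
That conflicts with the unit clause (!x6).
Neither x2 = true nor x2 = false works.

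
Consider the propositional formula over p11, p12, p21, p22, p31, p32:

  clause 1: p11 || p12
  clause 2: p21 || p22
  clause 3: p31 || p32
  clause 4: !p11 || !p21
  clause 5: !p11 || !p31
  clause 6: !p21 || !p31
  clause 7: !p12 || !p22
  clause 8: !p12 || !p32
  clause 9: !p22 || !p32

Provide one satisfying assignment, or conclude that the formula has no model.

Suppose p11 = true.
(!p21) alone gives p21 = false.
(p22) alone gives p22 = true.
(!p31) alone gives p31 = false.
(p32) alone gives p32 = true.
Now (!p32) is unsatisfied and unit — conflict.
So p11 must be the other value — set p11 = false.
(p12) alone gives p12 = true.
(!p22) alone gives p22 = false.
(p21) alone gives p21 = true.
(!p31) alone gives p31 = false.
(p32) alone gives p32 = true.
Now (!p32) is unsatisfied and unit — conflict.
Neither p11 = true nor p11 = false works.

UNSATISFIABLE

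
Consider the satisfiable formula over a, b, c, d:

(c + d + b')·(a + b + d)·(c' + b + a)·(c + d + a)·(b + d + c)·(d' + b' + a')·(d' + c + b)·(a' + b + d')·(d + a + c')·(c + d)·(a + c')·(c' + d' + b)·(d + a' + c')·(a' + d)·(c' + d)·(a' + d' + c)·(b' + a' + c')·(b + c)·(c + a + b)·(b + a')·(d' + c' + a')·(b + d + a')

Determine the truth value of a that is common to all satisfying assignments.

Suppose a = 1.
From the singleton clause (d), d = 1.
From the singleton clause (b'), b = 0.
Now (b) is unsatisfied and unit — conflict.
So every satisfying assignment has a = False.

False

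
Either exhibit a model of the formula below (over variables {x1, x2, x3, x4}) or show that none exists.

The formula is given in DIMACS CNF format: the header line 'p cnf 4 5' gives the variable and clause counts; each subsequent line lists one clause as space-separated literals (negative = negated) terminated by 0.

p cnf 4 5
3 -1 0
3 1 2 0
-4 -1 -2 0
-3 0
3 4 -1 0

x1: False,  x2: True,  x3: False,  x4: False

The clause (¬x3) is unit, so x3 = False.
The clause (¬x1) is unit, so x1 = False.
The clause (x2) is unit, so x2 = True.
Every clause is now satisfied; x4 is unconstrained.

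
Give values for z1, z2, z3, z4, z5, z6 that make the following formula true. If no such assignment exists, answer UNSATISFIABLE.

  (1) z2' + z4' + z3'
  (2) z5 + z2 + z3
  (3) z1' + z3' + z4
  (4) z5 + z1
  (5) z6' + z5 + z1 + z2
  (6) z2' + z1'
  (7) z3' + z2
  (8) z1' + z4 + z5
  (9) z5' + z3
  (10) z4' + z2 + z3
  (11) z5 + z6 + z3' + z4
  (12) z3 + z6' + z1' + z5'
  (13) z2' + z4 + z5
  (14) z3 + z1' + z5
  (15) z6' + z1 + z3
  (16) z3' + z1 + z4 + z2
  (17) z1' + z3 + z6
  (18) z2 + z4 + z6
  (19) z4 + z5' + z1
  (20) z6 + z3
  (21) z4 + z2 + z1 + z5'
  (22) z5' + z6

Case z5 = 1:
From the singleton clause (z3), z3 = 1.
From the singleton clause (z2), z2 = 1.
From the singleton clause (z4'), z4 = 0.
From the singleton clause (z1'), z1 = 0.
But (z1) is also a unit clause — contradiction.
Backtrack on z5: now try z5 = 0.
From the singleton clause (z1), z1 = 1.
From the singleton clause (z2'), z2 = 0.
From the singleton clause (z3), z3 = 1.
But (z3') is also a unit clause — contradiction.
Either choice for z5 ends in contradiction.

UNSATISFIABLE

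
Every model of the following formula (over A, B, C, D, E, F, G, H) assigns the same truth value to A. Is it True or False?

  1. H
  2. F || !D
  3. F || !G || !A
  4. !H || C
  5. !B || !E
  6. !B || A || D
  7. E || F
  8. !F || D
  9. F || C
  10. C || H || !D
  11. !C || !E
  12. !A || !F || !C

False

Suppose A = true.
(H) alone gives H = true.
(C) alone gives C = true.
(!E) alone gives E = false.
(F) alone gives F = true.
Now (!F) is unsatisfied and unit — conflict.
So every satisfying assignment has A = False.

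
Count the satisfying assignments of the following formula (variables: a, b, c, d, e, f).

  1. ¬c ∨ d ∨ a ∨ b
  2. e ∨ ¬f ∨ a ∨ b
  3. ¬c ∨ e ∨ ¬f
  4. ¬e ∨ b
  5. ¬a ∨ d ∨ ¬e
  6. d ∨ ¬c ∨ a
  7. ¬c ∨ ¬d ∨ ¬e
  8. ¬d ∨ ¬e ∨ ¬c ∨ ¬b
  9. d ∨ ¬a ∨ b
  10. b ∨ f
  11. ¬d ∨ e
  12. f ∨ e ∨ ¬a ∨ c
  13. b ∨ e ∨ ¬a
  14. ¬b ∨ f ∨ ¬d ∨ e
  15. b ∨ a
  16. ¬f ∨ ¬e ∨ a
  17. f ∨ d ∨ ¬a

There are 2^6 = 64 truth assignments over (a, b, c, d, e, f).
Split on a. With a = True, the clauses containing a are satisfied and ¬a drops from the rest; 3 of the 2^5 = 32 assignments to the other variables satisfy what remains.
With a = False, by the same count on the reduced clause set, 4 assignments work.
(One model: a=F, b=T, c=F, d=F, e=F, f=F.)
Total: 3 + 4 = 7.

7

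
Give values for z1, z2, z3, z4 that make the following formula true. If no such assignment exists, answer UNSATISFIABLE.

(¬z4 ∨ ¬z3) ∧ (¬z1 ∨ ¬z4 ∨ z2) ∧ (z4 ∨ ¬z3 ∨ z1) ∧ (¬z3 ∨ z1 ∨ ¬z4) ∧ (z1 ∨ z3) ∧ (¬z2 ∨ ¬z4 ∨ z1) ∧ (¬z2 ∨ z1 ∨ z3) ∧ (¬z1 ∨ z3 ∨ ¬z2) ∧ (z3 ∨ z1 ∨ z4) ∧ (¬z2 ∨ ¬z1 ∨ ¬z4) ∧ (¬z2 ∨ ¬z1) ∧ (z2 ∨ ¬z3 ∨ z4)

Suppose z4 = False.
Suppose z3 = False.
From the singleton clause (z1), z1 = True.
From the singleton clause (¬z2), z2 = False.
All clauses are satisfied.

z1 ↦ True,  z2 ↦ False,  z3 ↦ False,  z4 ↦ False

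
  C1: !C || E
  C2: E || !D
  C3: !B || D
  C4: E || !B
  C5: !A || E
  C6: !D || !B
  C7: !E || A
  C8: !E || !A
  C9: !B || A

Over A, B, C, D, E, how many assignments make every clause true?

There are 2^5 = 32 truth assignments over (A, B, C, D, E).
Split on B. With B = true, the clauses containing B are satisfied and !B drops from the rest; 0 of the 2^4 = 16 assignments to the other variables satisfy what remains.
With B = false, by the same count on the reduced clause set, 1 assignment works.
(One model: A=F, B=F, C=F, D=F, E=F.)
Total: 0 + 1 = 1.

1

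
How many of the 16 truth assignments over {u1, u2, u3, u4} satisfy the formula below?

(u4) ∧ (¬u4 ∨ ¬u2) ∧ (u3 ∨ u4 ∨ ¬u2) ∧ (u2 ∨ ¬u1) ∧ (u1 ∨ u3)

1

There are 2^4 = 16 truth assignments over (u1, u2, u3, u4).
Check each against the 5 clauses (columns in the order u1, u2, u3, u4):
  F F F F  ✗ fails (u4)
  F F F T  ✗ fails (u1 ∨ u3)
  F F T F  ✗ fails (u4)
  F F T T  ✓ satisfies all
  F T F F  ✗ fails (u4)
  F T F T  ✗ fails (¬u4 ∨ ¬u2)
  F T T F  ✗ fails (u4)
  F T T T  ✗ fails (¬u4 ∨ ¬u2)
  T F F F  ✗ fails (u4)
  T F F T  ✗ fails (u2 ∨ ¬u1)
  T F T F  ✗ fails (u4)
  T F T T  ✗ fails (u2 ∨ ¬u1)
  T T F F  ✗ fails (u4)
  T T F T  ✗ fails (¬u4 ∨ ¬u2)
  T T T F  ✗ fails (u4)
  T T T T  ✗ fails (¬u4 ∨ ¬u2)
1 of the 16 rows is a model.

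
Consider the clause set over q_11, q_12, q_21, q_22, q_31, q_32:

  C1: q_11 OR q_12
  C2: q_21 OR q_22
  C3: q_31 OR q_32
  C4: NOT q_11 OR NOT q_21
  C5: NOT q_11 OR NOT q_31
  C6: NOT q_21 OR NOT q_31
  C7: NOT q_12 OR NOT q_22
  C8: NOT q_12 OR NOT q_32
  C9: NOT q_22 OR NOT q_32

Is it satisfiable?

No, unsatisfiable

Try q_11 = true.
The clause (NOT q_21) is unit, so q_21 = false.
The clause (q_22) is unit, so q_22 = true.
The clause (NOT q_31) is unit, so q_31 = false.
The clause (q_32) is unit, so q_32 = true.
That conflicts with the unit clause (NOT q_32).
That branch fails; take q_11 = false instead.
The clause (q_12) is unit, so q_12 = true.
The clause (NOT q_22) is unit, so q_22 = false.
The clause (q_21) is unit, so q_21 = true.
The clause (NOT q_31) is unit, so q_31 = false.
The clause (q_32) is unit, so q_32 = true.
That conflicts with the unit clause (NOT q_32).
Neither q_11 = true nor q_11 = false works.
No assignment satisfies every clause.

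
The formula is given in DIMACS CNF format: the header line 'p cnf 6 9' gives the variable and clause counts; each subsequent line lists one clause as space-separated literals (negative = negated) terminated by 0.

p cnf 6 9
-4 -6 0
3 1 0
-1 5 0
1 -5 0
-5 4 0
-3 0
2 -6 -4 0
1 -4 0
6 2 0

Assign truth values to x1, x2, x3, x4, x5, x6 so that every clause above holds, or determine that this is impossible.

x1 ↦ True,  x2 ↦ True,  x3 ↦ False,  x4 ↦ True,  x5 ↦ True,  x6 ↦ False

Unit clause (¬x3) forces x3 = False.
Unit clause (x1) forces x1 = True.
Unit clause (x5) forces x5 = True.
Unit clause (x4) forces x4 = True.
Unit clause (¬x6) forces x6 = False.
Unit clause (x2) forces x2 = True.
Every clause now holds.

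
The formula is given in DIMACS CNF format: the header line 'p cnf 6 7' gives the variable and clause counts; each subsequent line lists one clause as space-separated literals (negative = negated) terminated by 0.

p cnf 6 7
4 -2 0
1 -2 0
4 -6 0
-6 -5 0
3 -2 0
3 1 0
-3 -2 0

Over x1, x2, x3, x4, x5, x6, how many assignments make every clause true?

15

There are 2^6 = 64 truth assignments over (x1, x2, x3, x4, x5, x6).
Split on x2. With x2 = True, the clauses containing x2 are satisfied and ¬x2 drops from the rest; 0 of the 2^5 = 32 assignments to the other variables satisfy what remains.
With x2 = False, by the same count on the reduced clause set, 15 assignments work.
(One model: x1=F, x2=F, x3=T, x4=F, x5=F, x6=F.)
Total: 0 + 15 = 15.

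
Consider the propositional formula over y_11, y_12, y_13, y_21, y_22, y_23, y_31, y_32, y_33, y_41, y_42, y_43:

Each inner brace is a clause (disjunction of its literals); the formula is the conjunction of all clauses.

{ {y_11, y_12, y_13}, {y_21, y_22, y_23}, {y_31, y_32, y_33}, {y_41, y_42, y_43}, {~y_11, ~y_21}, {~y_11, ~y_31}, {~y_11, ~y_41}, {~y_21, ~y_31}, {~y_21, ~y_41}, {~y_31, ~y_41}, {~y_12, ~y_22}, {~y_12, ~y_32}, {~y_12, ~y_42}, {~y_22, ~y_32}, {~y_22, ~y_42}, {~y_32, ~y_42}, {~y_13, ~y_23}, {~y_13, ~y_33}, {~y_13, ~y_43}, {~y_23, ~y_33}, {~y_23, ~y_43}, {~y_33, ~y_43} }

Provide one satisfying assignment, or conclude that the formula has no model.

Branch on y_11: set y_11 = 0.
Branch on y_12: set y_12 = 1.
From the singleton clause (~y_22), y_22 = 0.
From the singleton clause (~y_32), y_32 = 0.
From the singleton clause (~y_42), y_42 = 0.
Branch on y_21: set y_21 = 1.
From the singleton clause (~y_31), y_31 = 0.
From the singleton clause (y_33), y_33 = 1.
From the singleton clause (~y_41), y_41 = 0.
From the singleton clause (y_43), y_43 = 1.
That conflicts with the unit clause (~y_43).
So y_21 must be the other value — set y_21 = 0.
From the singleton clause (y_23), y_23 = 1.
From the singleton clause (~y_13), y_13 = 0.
From the singleton clause (~y_33), y_33 = 0.
From the singleton clause (y_31), y_31 = 1.
From the singleton clause (~y_41), y_41 = 0.
From the singleton clause (y_43), y_43 = 1.
That conflicts with the unit clause (~y_43).
Neither y_21 = 1 nor y_21 = 0 works.
So y_12 must be the other value — set y_12 = 0.
From the singleton clause (y_13), y_13 = 1.
From the singleton clause (~y_23), y_23 = 0.
From the singleton clause (~y_33), y_33 = 0.
From the singleton clause (~y_43), y_43 = 0.
Branch on y_21: set y_21 = 1.
From the singleton clause (~y_31), y_31 = 0.
From the singleton clause (y_32), y_32 = 1.
From the singleton clause (~y_41), y_41 = 0.
From the singleton clause (y_42), y_42 = 1.
That conflicts with the unit clause (~y_42).
So y_21 must be the other value — set y_21 = 0.
From the singleton clause (y_22), y_22 = 1.
From the singleton clause (~y_32), y_32 = 0.
From the singleton clause (y_31), y_31 = 1.
From the singleton clause (~y_41), y_41 = 0.
From the singleton clause (y_42), y_42 = 1.
That conflicts with the unit clause (~y_42).
Neither y_21 = 1 nor y_21 = 0 works.
Neither y_12 = 1 nor y_12 = 0 works.
So y_11 must be the other value — set y_11 = 1.
From the singleton clause (~y_21), y_21 = 0.
From the singleton clause (~y_31), y_31 = 0.
From the singleton clause (~y_41), y_41 = 0.
Branch on y_22: set y_22 = 1.
From the singleton clause (~y_12), y_12 = 0.
From the singleton clause (~y_32), y_32 = 0.
From the singleton clause (y_33), y_33 = 1.
From the singleton clause (~y_42), y_42 = 0.
From the singleton clause (y_43), y_43 = 1.
That conflicts with the unit clause (~y_43).
So y_22 must be the other value — set y_22 = 0.
From the singleton clause (y_23), y_23 = 1.
From the singleton clause (~y_13), y_13 = 0.
From the singleton clause (~y_33), y_33 = 0.
From the singleton clause (y_32), y_32 = 1.
From the singleton clause (~y_12), y_12 = 0.
From the singleton clause (~y_42), y_42 = 0.
From the singleton clause (y_43), y_43 = 1.
That conflicts with the unit clause (~y_43).
Neither y_22 = 1 nor y_22 = 0 works.
Neither y_11 = 1 nor y_11 = 0 works.

UNSATISFIABLE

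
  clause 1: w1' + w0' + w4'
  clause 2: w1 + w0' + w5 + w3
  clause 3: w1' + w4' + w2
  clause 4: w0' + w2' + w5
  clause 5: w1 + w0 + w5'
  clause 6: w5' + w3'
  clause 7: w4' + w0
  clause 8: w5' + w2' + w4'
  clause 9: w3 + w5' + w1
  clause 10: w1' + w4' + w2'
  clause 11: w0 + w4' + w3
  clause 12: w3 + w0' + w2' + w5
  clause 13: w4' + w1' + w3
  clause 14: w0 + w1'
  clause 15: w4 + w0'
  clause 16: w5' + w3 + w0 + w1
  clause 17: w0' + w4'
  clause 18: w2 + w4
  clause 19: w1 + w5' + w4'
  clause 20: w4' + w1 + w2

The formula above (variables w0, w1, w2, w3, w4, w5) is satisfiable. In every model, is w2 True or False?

Suppose w2 = 0.
From the singleton clause (w4), w4 = 1.
From the singleton clause (w1'), w1 = 0.
Now (w1) is unsatisfied and unit — conflict.
So every satisfying assignment has w2 = True.

True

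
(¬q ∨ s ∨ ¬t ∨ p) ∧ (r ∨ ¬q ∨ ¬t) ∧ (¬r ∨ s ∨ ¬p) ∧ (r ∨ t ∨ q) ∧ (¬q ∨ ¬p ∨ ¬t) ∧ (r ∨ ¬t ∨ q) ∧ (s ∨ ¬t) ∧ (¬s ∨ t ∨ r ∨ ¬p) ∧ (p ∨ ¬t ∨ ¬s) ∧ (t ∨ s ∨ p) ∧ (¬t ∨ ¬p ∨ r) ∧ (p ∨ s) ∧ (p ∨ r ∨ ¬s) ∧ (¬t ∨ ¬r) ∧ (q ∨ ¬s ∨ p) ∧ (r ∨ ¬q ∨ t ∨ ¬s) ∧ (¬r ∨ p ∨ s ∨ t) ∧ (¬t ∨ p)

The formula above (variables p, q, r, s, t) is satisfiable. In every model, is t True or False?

False

Suppose t = True.
The clause (s) is unit, so s = True.
The clause (p) is unit, so p = True.
The clause (¬q) is unit, so q = False.
The clause (r) is unit, so r = True.
Now (¬r) is unsatisfied and unit — conflict.
So every satisfying assignment has t = False.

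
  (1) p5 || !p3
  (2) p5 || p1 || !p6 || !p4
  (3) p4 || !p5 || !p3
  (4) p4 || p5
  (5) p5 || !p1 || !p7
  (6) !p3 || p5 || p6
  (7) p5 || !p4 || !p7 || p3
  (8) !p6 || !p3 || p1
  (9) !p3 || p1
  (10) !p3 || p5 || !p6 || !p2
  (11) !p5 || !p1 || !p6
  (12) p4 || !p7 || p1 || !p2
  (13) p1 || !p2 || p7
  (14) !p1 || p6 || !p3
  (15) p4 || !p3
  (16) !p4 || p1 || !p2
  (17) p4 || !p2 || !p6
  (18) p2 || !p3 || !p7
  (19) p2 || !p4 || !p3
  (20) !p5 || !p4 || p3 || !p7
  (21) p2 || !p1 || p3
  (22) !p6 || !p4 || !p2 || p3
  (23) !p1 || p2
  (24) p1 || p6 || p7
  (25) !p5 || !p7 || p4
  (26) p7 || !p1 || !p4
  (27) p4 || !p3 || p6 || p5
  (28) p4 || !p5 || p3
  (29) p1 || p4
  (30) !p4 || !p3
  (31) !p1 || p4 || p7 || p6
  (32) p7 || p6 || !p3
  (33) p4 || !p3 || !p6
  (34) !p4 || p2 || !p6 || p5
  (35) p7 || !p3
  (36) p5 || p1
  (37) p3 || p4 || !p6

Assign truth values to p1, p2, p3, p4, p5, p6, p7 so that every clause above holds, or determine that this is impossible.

Try p5 = true.
Try p4 = true.
Unit clause (!p3) forces p3 = false.
Unit clause (!p7) forces p7 = false.
Unit clause (!p1) forces p1 = false.
Unit clause (!p2) forces p2 = false.
Unit clause (p6) forces p6 = true.
All clauses are satisfied.

p1: false; p2: false; p3: false; p4: true; p5: true; p6: true; p7: false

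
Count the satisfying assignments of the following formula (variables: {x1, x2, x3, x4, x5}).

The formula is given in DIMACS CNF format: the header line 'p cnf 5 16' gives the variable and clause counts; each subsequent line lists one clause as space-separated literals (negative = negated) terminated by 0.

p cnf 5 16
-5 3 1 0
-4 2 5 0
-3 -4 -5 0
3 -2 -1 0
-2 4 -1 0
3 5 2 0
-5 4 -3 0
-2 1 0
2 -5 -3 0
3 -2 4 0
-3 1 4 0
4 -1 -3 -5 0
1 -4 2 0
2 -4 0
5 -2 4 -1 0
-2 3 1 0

3

There are 2^5 = 32 truth assignments over (x1, x2, x3, x4, x5).
Split on x5. With x5 = True, the clauses containing x5 are satisfied and ¬x5 drops from the rest; 1 of the 2^4 = 16 assignments to the other variables satisfy what remains.
With x5 = False, by the same count on the reduced clause set, 2 assignments work.
Total: 1 + 2 = 3.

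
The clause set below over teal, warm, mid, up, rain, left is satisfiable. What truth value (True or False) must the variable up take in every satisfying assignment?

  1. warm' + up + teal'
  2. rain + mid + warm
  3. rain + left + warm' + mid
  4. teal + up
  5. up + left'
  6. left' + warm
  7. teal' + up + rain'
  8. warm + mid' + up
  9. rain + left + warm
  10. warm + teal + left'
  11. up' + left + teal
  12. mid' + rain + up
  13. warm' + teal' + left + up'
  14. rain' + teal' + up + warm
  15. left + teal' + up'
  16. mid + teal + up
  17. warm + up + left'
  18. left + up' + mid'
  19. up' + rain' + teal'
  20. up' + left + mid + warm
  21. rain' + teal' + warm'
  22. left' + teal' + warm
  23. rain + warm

Suppose up = 0.
Unit clause (teal) forces teal = 1.
Unit clause (warm') forces warm = 0.
Unit clause (left') forces left = 0.
Unit clause (rain') forces rain = 0.
But (rain) is also a unit clause — contradiction.
So every satisfying assignment has up = True.

True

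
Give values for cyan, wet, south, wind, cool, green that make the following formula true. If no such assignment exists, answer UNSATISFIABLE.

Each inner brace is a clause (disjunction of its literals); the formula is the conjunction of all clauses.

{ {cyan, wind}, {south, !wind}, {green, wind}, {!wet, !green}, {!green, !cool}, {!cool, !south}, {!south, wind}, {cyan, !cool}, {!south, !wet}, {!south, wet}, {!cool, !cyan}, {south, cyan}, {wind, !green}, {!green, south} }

UNSATISFIABLE

Case cyan = true:
Unit clause (!cool) forces cool = false.
Case south = true:
Unit clause (wind) forces wind = true.
Unit clause (!wet) forces wet = false.
But (wet) is also a unit clause — contradiction.
Undo south and try south = false.
Unit clause (!wind) forces wind = false.
Unit clause (green) forces green = true.
But (!green) is also a unit clause — contradiction.
Both values of south lead to a conflict.
Undo cyan and try cyan = false.
Unit clause (wind) forces wind = true.
Unit clause (south) forces south = true.
Unit clause (!cool) forces cool = false.
Unit clause (!wet) forces wet = false.
But (wet) is also a unit clause — contradiction.
Both values of cyan lead to a conflict.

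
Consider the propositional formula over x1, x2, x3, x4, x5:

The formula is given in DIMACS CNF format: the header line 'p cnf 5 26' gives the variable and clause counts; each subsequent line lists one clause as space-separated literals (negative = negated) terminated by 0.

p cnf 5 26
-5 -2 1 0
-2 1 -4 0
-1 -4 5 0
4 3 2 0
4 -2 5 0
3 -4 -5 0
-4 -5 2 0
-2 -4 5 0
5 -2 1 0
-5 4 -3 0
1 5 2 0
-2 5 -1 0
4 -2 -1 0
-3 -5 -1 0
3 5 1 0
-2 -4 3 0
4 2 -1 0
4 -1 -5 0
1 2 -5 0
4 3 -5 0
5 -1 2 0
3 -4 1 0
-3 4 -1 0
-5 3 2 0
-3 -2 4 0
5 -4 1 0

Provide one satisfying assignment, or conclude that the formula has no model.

UNSATISFIABLE

Suppose x5 = False.
Suppose x1 = False.
(¬x2) alone gives x2 = False.
Now (x2) is unsatisfied and unit — conflict.
Backtrack on x1: now try x1 = True.
(¬x4) alone gives x4 = False.
(¬x2) alone gives x2 = False.
Now (x2) is unsatisfied and unit — conflict.
Either choice for x1 ends in contradiction.
Backtrack on x5: now try x5 = True.
Suppose x2 = False.
(¬x4) alone gives x4 = False.
(x3) alone gives x3 = True.
Now (¬x3) is unsatisfied and unit — conflict.
Backtrack on x2: now try x2 = True.
(x1) alone gives x1 = True.
(x4) alone gives x4 = True.
(x3) alone gives x3 = True.
Now (¬x3) is unsatisfied and unit — conflict.
Either choice for x2 ends in contradiction.
Either choice for x5 ends in contradiction.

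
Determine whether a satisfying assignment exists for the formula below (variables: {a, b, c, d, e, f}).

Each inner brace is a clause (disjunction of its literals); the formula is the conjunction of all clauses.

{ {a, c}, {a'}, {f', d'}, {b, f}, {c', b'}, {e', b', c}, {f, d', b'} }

Yes, satisfiable

The clause (a') is unit, so a = 0.
The clause (c) is unit, so c = 1.
The clause (b') is unit, so b = 0.
The clause (f) is unit, so f = 1.
The clause (d') is unit, so d = 0.
No clause remains; e is free.
A satisfying assignment: a: 0; b: 0; c: 1; d: 0; e: 0; f: 1.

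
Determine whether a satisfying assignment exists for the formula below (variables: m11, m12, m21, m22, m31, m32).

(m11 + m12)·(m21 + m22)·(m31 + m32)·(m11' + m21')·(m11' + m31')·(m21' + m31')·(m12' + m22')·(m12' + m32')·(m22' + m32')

Case m11 = 1:
Unit clause (m21') forces m21 = 0.
Unit clause (m22) forces m22 = 1.
Unit clause (m31') forces m31 = 0.
Unit clause (m32) forces m32 = 1.
But (m32') is also a unit clause — contradiction.
Backtrack on m11: now try m11 = 0.
Unit clause (m12) forces m12 = 1.
Unit clause (m22') forces m22 = 0.
Unit clause (m21) forces m21 = 1.
Unit clause (m31') forces m31 = 0.
Unit clause (m32) forces m32 = 1.
But (m32') is also a unit clause — contradiction.
Both values of m11 lead to a conflict.
No assignment satisfies every clause.

Unsatisfiable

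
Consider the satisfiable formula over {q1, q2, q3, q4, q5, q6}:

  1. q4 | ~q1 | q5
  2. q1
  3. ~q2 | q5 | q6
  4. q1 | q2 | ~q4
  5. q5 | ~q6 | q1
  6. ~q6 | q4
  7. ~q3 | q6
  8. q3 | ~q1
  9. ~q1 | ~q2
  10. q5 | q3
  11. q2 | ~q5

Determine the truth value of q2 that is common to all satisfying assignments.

False

Suppose q2 = 1.
From the singleton clause (q1), q1 = 1.
Now (~q1) is unsatisfied and unit — conflict.
So every satisfying assignment has q2 = False.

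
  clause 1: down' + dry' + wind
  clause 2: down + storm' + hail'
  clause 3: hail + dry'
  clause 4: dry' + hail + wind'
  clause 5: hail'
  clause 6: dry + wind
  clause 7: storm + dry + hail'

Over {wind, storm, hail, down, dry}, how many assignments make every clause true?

4

There are 2^5 = 32 truth assignments over (wind, storm, hail, down, dry).
Split on hail. With hail = 1, the clauses containing hail are satisfied and hail' drops from the rest; 0 of the 2^4 = 16 assignments to the other variables satisfy what remains.
With hail = 0, by the same count on the reduced clause set, 4 assignments work.
(One model: wind=T, storm=F, hail=F, down=F, dry=F.)
Total: 0 + 4 = 4.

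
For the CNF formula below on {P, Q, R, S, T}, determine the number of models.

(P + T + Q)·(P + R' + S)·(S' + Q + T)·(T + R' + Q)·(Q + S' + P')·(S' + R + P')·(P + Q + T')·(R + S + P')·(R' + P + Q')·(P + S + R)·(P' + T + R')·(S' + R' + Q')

There are 2^5 = 32 truth assignments over (P, Q, R, S, T).
Split on T. With T = 1, the clauses containing T are satisfied and T' drops from the rest; 3 of the 2^4 = 16 assignments to the other variables satisfy what remains.
With T = 0, by the same count on the reduced clause set, 1 assignment works.
Total: 3 + 1 = 4.

4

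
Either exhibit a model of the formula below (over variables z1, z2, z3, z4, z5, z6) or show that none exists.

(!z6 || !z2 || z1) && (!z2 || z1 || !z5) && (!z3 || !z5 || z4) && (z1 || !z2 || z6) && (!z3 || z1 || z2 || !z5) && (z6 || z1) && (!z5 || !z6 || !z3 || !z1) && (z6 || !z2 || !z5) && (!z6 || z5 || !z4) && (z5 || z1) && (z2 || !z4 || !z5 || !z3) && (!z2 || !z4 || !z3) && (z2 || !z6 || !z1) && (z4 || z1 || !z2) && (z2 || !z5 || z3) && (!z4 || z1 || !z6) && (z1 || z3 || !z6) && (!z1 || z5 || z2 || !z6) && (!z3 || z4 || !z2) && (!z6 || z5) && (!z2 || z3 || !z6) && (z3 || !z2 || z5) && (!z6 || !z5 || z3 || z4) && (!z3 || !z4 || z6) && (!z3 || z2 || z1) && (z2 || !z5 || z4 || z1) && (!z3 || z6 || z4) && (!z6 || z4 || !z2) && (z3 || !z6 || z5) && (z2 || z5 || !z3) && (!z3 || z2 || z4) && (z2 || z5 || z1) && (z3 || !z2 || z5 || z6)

z1: true, z2: false, z3: false, z4: true, z5: false, z6: false

Branch on z6: set z6 = false.
From the singleton clause (z1), z1 = true.
Branch on z2: set z2 = false.
Branch on z5: set z5 = false.
From the singleton clause (!z3), z3 = false.
No clause remains; z4 is free.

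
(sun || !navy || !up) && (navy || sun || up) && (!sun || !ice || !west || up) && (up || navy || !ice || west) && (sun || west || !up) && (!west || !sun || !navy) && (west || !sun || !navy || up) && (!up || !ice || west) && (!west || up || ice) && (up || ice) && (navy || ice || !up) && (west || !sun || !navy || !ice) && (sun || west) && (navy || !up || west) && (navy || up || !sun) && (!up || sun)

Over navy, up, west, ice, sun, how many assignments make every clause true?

3

There are 2^5 = 32 truth assignments over (navy, up, west, ice, sun).
Split on up. With up = true, the clauses containing up are satisfied and !up drops from the rest; 2 of the 2^4 = 16 assignments to the other variables satisfy what remains.
With up = false, by the same count on the reduced clause set, 1 assignment works.
(One model: navy=F, up=T, west=T, ice=T, sun=T.)
Total: 2 + 1 = 3.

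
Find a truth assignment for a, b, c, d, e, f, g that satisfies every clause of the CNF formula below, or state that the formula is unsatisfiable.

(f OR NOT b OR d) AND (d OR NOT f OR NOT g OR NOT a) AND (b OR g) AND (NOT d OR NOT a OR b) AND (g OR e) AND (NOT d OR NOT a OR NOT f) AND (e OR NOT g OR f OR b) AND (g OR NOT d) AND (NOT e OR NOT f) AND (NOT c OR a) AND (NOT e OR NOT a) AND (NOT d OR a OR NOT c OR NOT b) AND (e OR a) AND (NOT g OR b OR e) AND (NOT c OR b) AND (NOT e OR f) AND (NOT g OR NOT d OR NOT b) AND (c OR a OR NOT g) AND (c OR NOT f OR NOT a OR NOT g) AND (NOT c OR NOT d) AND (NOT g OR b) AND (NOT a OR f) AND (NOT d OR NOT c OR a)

Suppose b = true.
Suppose f = true.
(NOT e) alone gives e = false.
(g) alone gives g = true.
(a) alone gives a = true.
(d) alone gives d = true.
That conflicts with the unit clause (NOT d).
That branch fails; take f = false instead.
(d) alone gives d = true.
(g) alone gives g = true.
That conflicts with the unit clause (NOT g).
Either choice for f ends in contradiction.
That branch fails; take b = false instead.
(g) alone gives g = true.
That conflicts with the unit clause (NOT g).
Either choice for b ends in contradiction.

UNSATISFIABLE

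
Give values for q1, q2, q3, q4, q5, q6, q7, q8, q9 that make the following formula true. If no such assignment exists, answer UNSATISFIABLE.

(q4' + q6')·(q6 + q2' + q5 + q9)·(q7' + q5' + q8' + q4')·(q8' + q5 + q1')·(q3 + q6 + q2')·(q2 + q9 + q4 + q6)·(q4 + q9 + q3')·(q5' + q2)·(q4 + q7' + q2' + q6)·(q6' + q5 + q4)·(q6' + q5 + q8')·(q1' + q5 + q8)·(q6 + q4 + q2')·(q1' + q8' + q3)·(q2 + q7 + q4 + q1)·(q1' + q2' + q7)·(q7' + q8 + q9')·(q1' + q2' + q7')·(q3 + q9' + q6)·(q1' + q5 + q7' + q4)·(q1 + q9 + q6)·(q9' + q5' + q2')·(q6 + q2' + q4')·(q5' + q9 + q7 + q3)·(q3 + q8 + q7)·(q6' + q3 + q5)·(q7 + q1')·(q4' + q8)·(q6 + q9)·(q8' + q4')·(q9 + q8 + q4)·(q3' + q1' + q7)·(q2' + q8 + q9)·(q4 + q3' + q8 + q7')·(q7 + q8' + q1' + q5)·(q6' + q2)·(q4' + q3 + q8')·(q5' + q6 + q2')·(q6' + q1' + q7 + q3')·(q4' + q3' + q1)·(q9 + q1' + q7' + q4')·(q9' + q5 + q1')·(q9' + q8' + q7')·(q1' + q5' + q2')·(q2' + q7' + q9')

Try q4 = 0.
Try q9 = 0.
The clause (q3') is unit, so q3 = 0.
The clause (q6) is unit, so q6 = 1.
The clause (q5) is unit, so q5 = 1.
The clause (q2) is unit, so q2 = 1.
The clause (q7) is unit, so q7 = 1.
The clause (q1') is unit, so q1 = 0.
The clause (q8) is unit, so q8 = 1.
Every clause now holds.

q1=0; q2=1; q3=0; q4=0; q5=1; q6=1; q7=1; q8=1; q9=0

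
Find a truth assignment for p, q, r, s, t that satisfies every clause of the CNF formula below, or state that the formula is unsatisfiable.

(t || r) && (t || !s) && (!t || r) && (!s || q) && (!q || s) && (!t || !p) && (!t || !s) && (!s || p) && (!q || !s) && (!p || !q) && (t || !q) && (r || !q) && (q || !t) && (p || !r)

p ↦ true, q ↦ false, r ↦ true, s ↦ false, t ↦ false

Suppose t = false.
(r) alone gives r = true.
(!s) alone gives s = false.
(!q) alone gives q = false.
(p) alone gives p = true.
Every clause now holds.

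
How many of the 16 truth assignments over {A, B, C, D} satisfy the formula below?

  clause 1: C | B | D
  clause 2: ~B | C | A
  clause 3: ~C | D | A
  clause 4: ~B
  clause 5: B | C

3

There are 2^4 = 16 truth assignments over (A, B, C, D).
Split on B. With B = 1, the clauses containing B are satisfied and ~B drops from the rest; 0 of the 2^3 = 8 assignments to the other variables satisfy what remains.
With B = 0, by the same count on the reduced clause set, 3 assignments work.
(One model: A=F, B=F, C=T, D=T.)
Total: 0 + 3 = 3.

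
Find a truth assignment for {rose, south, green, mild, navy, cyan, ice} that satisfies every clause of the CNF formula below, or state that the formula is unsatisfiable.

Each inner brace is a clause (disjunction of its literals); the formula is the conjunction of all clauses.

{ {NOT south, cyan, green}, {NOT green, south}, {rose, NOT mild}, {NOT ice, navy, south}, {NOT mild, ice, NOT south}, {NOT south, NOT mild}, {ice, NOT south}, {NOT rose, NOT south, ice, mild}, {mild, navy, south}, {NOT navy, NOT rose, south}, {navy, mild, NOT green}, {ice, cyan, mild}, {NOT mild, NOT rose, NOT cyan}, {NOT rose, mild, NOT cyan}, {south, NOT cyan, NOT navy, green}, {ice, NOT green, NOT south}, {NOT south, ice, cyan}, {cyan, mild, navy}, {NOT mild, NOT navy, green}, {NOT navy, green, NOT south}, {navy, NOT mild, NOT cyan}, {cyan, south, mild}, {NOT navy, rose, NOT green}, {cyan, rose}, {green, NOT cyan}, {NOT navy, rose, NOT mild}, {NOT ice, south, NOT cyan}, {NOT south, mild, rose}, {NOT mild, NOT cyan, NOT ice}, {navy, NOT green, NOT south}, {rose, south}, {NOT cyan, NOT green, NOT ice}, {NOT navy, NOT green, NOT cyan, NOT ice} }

Suppose green = true.
Unit clause (south) forces south = true.
Unit clause (NOT mild) forces mild = false.
Unit clause (ice) forces ice = true.
Unit clause (navy) forces navy = true.
Unit clause (rose) forces rose = true.
Unit clause (NOT cyan) forces cyan = false.
Every clause now holds.

rose: true, south: true, green: true, mild: false, navy: true, cyan: false, ice: true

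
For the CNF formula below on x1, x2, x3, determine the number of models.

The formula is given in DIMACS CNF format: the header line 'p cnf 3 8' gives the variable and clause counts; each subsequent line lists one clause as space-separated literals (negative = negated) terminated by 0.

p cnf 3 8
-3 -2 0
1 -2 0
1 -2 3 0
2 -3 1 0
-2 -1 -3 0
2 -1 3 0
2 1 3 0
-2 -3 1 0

There are 2^3 = 8 truth assignments over (x1, x2, x3).
Check each against the 8 clauses (columns in the order x1, x2, x3):
  F F F  ✗ fails (x2 ∨ x1 ∨ x3)
  F F T  ✗ fails (x2 ∨ ¬x3 ∨ x1)
  F T F  ✗ fails (x1 ∨ ¬x2)
  F T T  ✗ fails (¬x3 ∨ ¬x2)
  T F F  ✗ fails (x2 ∨ ¬x1 ∨ x3)
  T F T  ✓ satisfies all
  T T F  ✓ satisfies all
  T T T  ✗ fails (¬x3 ∨ ¬x2)
2 of the 8 rows are models.

2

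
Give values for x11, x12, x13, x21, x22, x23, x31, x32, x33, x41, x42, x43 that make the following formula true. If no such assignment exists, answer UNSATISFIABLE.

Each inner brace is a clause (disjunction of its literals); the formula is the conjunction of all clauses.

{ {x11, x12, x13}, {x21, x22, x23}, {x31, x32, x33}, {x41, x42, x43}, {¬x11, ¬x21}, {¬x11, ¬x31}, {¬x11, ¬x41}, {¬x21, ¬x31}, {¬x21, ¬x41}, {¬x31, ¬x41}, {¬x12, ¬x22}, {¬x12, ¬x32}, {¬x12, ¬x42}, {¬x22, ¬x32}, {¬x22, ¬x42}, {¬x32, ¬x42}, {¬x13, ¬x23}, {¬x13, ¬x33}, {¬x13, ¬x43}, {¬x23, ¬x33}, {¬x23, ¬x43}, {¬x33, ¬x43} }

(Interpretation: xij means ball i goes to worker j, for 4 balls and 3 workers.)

Case x11 = False:
Case x12 = True:
From the singleton clause (¬x22), x22 = False.
From the singleton clause (¬x32), x32 = False.
From the singleton clause (¬x42), x42 = False.
Case x21 = True:
From the singleton clause (¬x31), x31 = False.
From the singleton clause (x33), x33 = True.
From the singleton clause (¬x41), x41 = False.
From the singleton clause (x43), x43 = True.
But (¬x43) is also a unit clause — contradiction.
Backtrack on x21: now try x21 = False.
From the singleton clause (x23), x23 = True.
From the singleton clause (¬x13), x13 = False.
From the singleton clause (¬x33), x33 = False.
From the singleton clause (x31), x31 = True.
From the singleton clause (¬x41), x41 = False.
From the singleton clause (x43), x43 = True.
But (¬x43) is also a unit clause — contradiction.
Neither x21 = True nor x21 = False works.
Backtrack on x12: now try x12 = False.
From the singleton clause (x13), x13 = True.
From the singleton clause (¬x23), x23 = False.
From the singleton clause (¬x33), x33 = False.
From the singleton clause (¬x43), x43 = False.
Case x21 = True:
From the singleton clause (¬x31), x31 = False.
From the singleton clause (x32), x32 = True.
From the singleton clause (¬x41), x41 = False.
From the singleton clause (x42), x42 = True.
But (¬x42) is also a unit clause — contradiction.
Backtrack on x21: now try x21 = False.
From the singleton clause (x22), x22 = True.
From the singleton clause (¬x32), x32 = False.
From the singleton clause (x31), x31 = True.
From the singleton clause (¬x41), x41 = False.
From the singleton clause (x42), x42 = True.
But (¬x42) is also a unit clause — contradiction.
Neither x21 = True nor x21 = False works.
Neither x12 = True nor x12 = False works.
Backtrack on x11: now try x11 = True.
From the singleton clause (¬x21), x21 = False.
From the singleton clause (¬x31), x31 = False.
From the singleton clause (¬x41), x41 = False.
Case x22 = True:
From the singleton clause (¬x12), x12 = False.
From the singleton clause (¬x32), x32 = False.
From the singleton clause (x33), x33 = True.
From the singleton clause (¬x42), x42 = False.
From the singleton clause (x43), x43 = True.
But (¬x43) is also a unit clause — contradiction.
Backtrack on x22: now try x22 = False.
From the singleton clause (x23), x23 = True.
From the singleton clause (¬x13), x13 = False.
From the singleton clause (¬x33), x33 = False.
From the singleton clause (x32), x32 = True.
From the singleton clause (¬x12), x12 = False.
From the singleton clause (¬x42), x42 = False.
From the singleton clause (x43), x43 = True.
But (¬x43) is also a unit clause — contradiction.
Neither x22 = True nor x22 = False works.
Neither x11 = True nor x11 = False works.

UNSATISFIABLE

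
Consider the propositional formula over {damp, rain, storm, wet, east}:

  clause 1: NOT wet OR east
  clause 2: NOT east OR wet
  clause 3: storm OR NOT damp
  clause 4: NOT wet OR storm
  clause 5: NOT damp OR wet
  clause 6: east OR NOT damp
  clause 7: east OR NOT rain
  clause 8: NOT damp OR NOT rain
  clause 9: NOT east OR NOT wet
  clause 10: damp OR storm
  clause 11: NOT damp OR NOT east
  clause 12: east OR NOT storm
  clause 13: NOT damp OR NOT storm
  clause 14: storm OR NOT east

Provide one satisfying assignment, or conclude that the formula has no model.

UNSATISFIABLE

Branch on wet: set wet = false.
Unit clause (NOT east) forces east = false.
Unit clause (NOT damp) forces damp = false.
Unit clause (NOT rain) forces rain = false.
Unit clause (storm) forces storm = true.
But (NOT storm) is also a unit clause — contradiction.
So wet must be the other value — set wet = true.
Unit clause (east) forces east = true.
But (NOT east) is also a unit clause — contradiction.
Both values of wet lead to a conflict.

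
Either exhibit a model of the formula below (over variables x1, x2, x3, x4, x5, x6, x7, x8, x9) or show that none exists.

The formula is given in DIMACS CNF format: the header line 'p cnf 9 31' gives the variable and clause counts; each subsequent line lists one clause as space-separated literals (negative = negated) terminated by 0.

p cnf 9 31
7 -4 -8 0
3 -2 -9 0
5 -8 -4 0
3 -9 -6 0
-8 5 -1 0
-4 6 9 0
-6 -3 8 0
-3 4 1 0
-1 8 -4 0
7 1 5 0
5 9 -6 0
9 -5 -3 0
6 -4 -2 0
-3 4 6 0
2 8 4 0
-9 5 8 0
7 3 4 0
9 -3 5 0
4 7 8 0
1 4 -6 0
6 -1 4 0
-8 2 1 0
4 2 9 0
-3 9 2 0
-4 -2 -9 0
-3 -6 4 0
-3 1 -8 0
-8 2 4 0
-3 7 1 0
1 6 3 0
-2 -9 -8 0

Branch on x7: set x7 = True.
Branch on x3: set x3 = False.
Branch on x2: set x2 = True.
Unit clause (¬x9) forces x9 = False.
Branch on x4: set x4 = False.
Branch on x5: set x5 = True.
Branch on x1: set x1 = True.
Unit clause (x6) forces x6 = True.
No clause remains; x8 is free.

x1 ↦ True,  x2 ↦ True,  x3 ↦ False,  x4 ↦ False,  x5 ↦ True,  x6 ↦ True,  x7 ↦ True,  x8 ↦ True,  x9 ↦ False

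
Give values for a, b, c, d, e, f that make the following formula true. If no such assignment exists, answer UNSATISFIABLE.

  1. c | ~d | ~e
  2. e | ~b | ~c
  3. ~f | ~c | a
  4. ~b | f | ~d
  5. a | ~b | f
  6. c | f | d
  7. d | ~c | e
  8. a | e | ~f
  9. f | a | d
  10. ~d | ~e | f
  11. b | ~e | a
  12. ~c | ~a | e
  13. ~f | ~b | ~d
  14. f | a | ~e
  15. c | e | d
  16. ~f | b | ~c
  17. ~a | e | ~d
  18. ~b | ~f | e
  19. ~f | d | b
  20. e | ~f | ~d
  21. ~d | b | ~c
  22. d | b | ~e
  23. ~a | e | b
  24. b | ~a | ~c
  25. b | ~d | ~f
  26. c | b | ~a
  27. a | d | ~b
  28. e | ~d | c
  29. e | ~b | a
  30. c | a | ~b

Suppose c = 0.
Suppose d = 0.
Unit clause (f) forces f = 1.
Unit clause (e) forces e = 1.
Unit clause (b) forces b = 1.
Unit clause (a) forces a = 1.
All clauses are satisfied.

a ↦ 1,  b ↦ 1,  c ↦ 0,  d ↦ 0,  e ↦ 1,  f ↦ 1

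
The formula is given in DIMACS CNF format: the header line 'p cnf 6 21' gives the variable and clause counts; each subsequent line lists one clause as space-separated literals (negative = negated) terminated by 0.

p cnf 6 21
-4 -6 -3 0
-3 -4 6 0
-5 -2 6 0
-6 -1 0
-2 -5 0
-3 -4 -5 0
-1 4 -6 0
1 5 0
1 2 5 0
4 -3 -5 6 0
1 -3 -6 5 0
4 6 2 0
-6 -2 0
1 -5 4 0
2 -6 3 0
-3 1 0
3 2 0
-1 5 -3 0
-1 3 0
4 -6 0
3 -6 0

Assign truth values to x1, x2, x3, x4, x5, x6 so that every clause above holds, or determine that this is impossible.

Case x6 = False:
Case x3 = False:
(x2) alone gives x2 = True.
(¬x5) alone gives x5 = False.
(x1) alone gives x1 = True.
But (¬x1) is also a unit clause — contradiction.
That branch fails; take x3 = True instead.
(¬x4) alone gives x4 = False.
(¬x5) alone gives x5 = False.
(x1) alone gives x1 = True.
But (¬x1) is also a unit clause — contradiction.
Either choice for x3 ends in contradiction.
That branch fails; take x6 = True instead.
(¬x1) alone gives x1 = False.
(x5) alone gives x5 = True.
(¬x2) alone gives x2 = False.
(x4) alone gives x4 = True.
(¬x3) alone gives x3 = False.
But (x3) is also a unit clause — contradiction.
Either choice for x6 ends in contradiction.

UNSATISFIABLE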